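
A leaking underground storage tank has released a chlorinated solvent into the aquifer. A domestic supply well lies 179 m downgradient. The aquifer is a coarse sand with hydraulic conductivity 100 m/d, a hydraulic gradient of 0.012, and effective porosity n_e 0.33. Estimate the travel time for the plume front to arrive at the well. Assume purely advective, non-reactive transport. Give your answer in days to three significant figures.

49.2 days

Specific discharge q = 100 × 0.012 = 1.200 m/d
v = Ki/n = 100·0.012/0.33 = 3.636 m/d
t = L / v = 179 / 3.636 = 49.23 d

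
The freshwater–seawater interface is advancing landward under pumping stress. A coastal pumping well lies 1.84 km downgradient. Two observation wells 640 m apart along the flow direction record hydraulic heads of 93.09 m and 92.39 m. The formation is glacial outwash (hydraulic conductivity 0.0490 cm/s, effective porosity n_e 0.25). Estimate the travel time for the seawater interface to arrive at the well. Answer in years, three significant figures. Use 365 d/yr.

Hydraulic gradient i = (93.09 − 92.39) / 640 = 0.70 / 640 = 0.001094
K = 0.0490 cm/s × 864 = 42.34 m/d
q = Ki = 42.34 × 0.001094 = 0.04630 m/d
Average linear velocity = 0.04630 / 0.25 = 0.1852 m/d
L = 1.84 km = 1840 m
t = L / v = 1840 / 0.1852 = 9934 d
   = 9934 / 365 = 27.2 yr

27.2 years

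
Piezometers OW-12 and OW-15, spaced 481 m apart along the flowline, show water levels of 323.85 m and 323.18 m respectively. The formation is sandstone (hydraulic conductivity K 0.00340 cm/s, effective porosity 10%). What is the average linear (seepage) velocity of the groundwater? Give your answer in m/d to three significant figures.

0.0409 m/d

Hydraulic gradient i = (323.85 − 323.18) / 481 = 0.67 / 481 = 0.001393
K = 0.00340 cm/s × 864 = 2.938 m/d
q = Ki = 2.938 × 0.001393 = 0.004092 m/d
v = Ki/n = 2.938·0.001393/0.10 = 0.04092 m/d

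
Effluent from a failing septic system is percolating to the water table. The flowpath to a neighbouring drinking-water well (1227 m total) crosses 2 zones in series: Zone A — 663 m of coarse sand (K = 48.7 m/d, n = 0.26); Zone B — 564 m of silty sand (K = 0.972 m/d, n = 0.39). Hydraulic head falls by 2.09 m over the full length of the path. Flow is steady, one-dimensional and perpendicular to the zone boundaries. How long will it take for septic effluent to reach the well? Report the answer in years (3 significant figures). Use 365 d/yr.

Steady 1-D flow in series ⇒ the Darcy flux q is identical in every zone and the zone head losses add (resistances L/K in series).
Σ(L/K) = 663/48.7 + 564/0.972 = 13.61 + 580.2 = 593.9 d
q = ΔH / Σ(L/K) = 2.09 / 593.9 = 0.003519 m/d (same in every zone)
Zone A: v = q/n = 0.003519/0.26 = 0.01354 m/d → t_A = 663/0.01354 = 48980 d
Zone B: v = q/n = 0.003519/0.39 = 0.009024 m/d → t_B = 564/0.009024 = 62500 d
Total t = 48980 + 62500 = 111500 d
   = 111500 / 365 = 305 yr

305 years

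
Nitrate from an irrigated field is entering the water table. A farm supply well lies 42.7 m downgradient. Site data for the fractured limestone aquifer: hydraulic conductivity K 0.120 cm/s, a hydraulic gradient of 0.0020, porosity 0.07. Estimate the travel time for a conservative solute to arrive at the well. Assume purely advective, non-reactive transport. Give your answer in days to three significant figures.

14.4 days

K = 0.120 cm/s × 864 = 103.7 m/d
q = Ki = 103.7 × 0.0020 = 0.2074 m/d
Average linear velocity = 0.2074 / 0.07 = 2.962 m/d
t = L / v = 42.7 / 2.962 = 14.41 d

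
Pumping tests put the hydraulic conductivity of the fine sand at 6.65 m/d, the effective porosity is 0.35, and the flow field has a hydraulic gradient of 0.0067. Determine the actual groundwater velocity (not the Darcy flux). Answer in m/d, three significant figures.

Darcy flux q = K·i = 6.65 × 0.0067 = 0.04456 m/d
Average linear velocity = 0.04456 / 0.35 = 0.1273 m/d

0.127 m/d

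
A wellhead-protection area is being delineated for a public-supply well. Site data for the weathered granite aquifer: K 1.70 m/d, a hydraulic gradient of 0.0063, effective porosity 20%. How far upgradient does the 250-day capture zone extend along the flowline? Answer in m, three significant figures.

q = Ki = 1.70 × 0.0063 = 0.01071 m/d
Seepage velocity v = q / n = 0.01071 / 0.20 = 0.05355 m/d
L = v × T = 0.05355 × 250 = 13.39 m

13.4 m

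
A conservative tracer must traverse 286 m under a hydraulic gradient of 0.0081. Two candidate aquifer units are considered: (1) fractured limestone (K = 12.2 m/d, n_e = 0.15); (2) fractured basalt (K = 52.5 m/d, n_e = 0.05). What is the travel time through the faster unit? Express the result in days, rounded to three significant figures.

33.6 days

Unit 1 (fractured limestone): v = 12.2×0.0081/0.15 = 0.6588 m/d, t = 286/0.6588 = 434.1 d
Unit 2 (fractured basalt): v = 52.5×0.0081/0.05 = 8.505 m/d, t = 286/8.505 = 33.63 d
Faster unit: t = 33.6 d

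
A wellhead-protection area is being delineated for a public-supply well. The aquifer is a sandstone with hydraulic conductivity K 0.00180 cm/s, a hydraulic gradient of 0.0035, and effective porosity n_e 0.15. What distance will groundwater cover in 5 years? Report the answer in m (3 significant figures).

K = 0.00180 cm/s × 864 = 1.555 m/d
q = Ki = 1.555 × 0.0035 = 0.005443 m/d
Average linear velocity = 0.005443 / 0.15 = 0.03629 m/d
T = 5 yr × 365 = 1825 d
L = v × T = 0.03629 × 1825 = 66.23 m

66.2 m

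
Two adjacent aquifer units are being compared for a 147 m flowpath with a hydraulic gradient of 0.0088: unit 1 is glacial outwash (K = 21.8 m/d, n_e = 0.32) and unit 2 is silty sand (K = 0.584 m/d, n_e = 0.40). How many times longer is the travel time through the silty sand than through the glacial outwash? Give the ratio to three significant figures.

46.7

Unit 1 (glacial outwash): v = 21.8×0.0088/0.32 = 0.5995 m/d, t = 147/0.5995 = 245.2 d
Unit 2 (silty sand): v = 0.584×0.0088/0.40 = 0.01285 m/d, t = 147/0.01285 = 11440 d
t(silty sand) / t(glacial outwash) = 11440/245.2 = 46.7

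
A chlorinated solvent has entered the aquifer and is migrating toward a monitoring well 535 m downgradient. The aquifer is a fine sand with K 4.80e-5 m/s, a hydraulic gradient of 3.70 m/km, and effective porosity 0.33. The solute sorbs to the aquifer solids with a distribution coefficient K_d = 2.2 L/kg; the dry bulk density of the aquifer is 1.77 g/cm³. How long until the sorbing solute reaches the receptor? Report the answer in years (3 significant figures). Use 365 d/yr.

K = 4.80e-5 m/s × 86400 s/d = 4.147 m/d
Specific discharge q = 4.147 × 0.0037 = 0.01534 m/d
Average linear velocity = 0.01534 / 0.33 = 0.04650 m/d
Retardation R = 1 + ρ_b·K_d/n = 1 + 1.77×2.2/0.33 = 12.80
Contaminant velocity v_c = v/R = 0.04650/12.80 = 0.003633 m/d
t = L/v_c = 535/0.003633 = 147300 d
   = 147300/365 = 403 yr

403 years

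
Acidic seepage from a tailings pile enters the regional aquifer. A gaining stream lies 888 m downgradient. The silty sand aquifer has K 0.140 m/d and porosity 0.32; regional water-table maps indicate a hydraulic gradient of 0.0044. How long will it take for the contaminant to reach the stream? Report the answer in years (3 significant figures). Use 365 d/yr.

q = Ki = 0.140 × 0.0044 = 6.160e-4 m/d
Average linear velocity = 6.160e-4 / 0.32 = 0.001925 m/d
t = L / v = 888 / 0.001925 = 461300 d
   = 461300 / 365 = 1260 yr

1260 years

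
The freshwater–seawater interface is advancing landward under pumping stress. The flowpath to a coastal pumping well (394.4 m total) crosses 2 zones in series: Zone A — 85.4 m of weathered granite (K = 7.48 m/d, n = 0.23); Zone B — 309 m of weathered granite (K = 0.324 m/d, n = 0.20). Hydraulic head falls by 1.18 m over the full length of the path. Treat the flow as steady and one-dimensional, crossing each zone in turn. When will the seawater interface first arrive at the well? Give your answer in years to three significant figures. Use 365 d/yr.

Steady 1-D flow in series ⇒ the Darcy flux q is identical in every zone and the zone head losses add (resistances L/K in series).
Σ(L/K) = 85.4/7.48 + 309/0.324 = 11.42 + 953.7 = 965.1 d
q = ΔH / Σ(L/K) = 1.18 / 965.1 = 0.001223 m/d (same in every zone)
Zone A: v = q/n = 0.001223/0.23 = 0.005316 m/d → t_A = 85.4/0.005316 = 16070 d
Zone B: v = q/n = 0.001223/0.20 = 0.006113 m/d → t_B = 309/0.006113 = 50550 d
Total t = 16070 + 50550 = 66610 d
   = 66610 / 365 = 182 yr

182 years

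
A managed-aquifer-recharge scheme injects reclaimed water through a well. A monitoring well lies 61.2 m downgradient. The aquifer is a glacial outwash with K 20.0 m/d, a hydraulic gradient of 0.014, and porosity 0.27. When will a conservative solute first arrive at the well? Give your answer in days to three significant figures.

59.0 days

q = Ki = 20.0 × 0.014 = 0.2800 m/d
Seepage velocity v = q / n = 0.2800 / 0.27 = 1.037 m/d
t = L / v = 61.2 / 1.037 = 59.01 d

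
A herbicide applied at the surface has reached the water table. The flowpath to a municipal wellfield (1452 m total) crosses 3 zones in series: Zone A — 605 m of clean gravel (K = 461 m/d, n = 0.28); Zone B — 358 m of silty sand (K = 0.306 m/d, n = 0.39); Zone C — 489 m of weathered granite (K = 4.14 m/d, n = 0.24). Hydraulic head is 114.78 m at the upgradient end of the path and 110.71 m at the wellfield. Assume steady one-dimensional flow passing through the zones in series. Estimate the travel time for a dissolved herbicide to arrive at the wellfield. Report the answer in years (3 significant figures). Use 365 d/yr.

370 years

Total head drop ΔH = 114.78 − 110.71 = 4.07 m
Steady 1-D flow in series ⇒ the Darcy flux q is identical in every zone and the zone head losses add (resistances L/K in series).
Σ(L/K) = 605/461 + 358/0.306 + 489/4.14 = 1.312 + 1170 + 118.1 = 1289 d
q = ΔH / Σ(L/K) = 4.07 / 1289 = 0.003157 m/d (same in every zone)
Zone A: v = q/n = 0.003157/0.28 = 0.01127 m/d → t_A = 605/0.01127 = 53670 d
Zone B: v = q/n = 0.003157/0.39 = 0.008094 m/d → t_B = 358/0.008094 = 44230 d
Zone C: v = q/n = 0.003157/0.24 = 0.01315 m/d → t_C = 489/0.01315 = 37180 d
Total t = 53670 + 44230 + 37180 = 135100 d
   = 135100 / 365 = 370 yr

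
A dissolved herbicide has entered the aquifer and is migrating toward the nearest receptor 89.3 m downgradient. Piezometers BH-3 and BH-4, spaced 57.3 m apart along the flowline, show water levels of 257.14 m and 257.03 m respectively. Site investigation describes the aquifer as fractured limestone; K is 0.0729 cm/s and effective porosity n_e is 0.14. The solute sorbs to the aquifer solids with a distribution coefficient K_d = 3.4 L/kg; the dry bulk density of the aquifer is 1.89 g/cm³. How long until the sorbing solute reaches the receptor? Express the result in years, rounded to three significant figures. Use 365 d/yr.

Hydraulic gradient i = (257.14 − 257.03) / 57.3 = 0.11 / 57.3 = 0.001920
K = 0.0729 cm/s × 864 = 62.99 m/d
Specific discharge q = 62.99 × 0.001920 = 0.1209 m/d
v = Ki/n = 62.99·0.001920/0.14 = 0.8637 m/d
Retardation R = 1 + ρ_b·K_d/n = 1 + 1.89×3.4/0.14 = 46.90
Contaminant velocity v_c = v/R = 0.8637/46.90 = 0.01842 m/d
t = L/v_c = 89.3/0.01842 = 4849 d
   = 4849/365 = 13.3 yr

13.3 years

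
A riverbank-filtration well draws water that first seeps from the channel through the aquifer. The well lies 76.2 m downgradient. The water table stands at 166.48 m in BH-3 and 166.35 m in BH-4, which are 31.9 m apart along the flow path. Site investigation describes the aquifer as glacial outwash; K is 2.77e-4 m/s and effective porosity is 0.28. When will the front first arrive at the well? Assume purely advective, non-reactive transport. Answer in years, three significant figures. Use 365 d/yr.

Hydraulic gradient i = (166.48 − 166.35) / 31.9 = 0.13 / 31.9 = 0.004075
K = 2.77e-4 m/s × 86400 s/d = 23.93 m/d
Specific discharge q = 23.93 × 0.004075 = 0.09753 m/d
Average linear velocity = 0.09753 / 0.28 = 0.3483 m/d
t = L / v = 76.2 / 0.3483 = 218.8 d
   = 218.8 / 365 = 0.599 yr

0.599 years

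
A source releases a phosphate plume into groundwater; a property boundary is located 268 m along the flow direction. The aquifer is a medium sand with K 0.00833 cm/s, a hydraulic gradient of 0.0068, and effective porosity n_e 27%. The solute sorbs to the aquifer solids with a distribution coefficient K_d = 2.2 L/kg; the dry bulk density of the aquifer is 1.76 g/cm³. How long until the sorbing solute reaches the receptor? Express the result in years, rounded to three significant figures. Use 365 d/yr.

K = 0.00833 cm/s × 864 = 7.197 m/d
q = Ki = 7.197 × 0.0068 = 0.04894 m/d
v = Ki/n = 7.197·0.0068/0.27 = 0.1813 m/d
Retardation R = 1 + ρ_b·K_d/n = 1 + 1.76×2.2/0.27 = 15.34
Contaminant velocity v_c = v/R = 0.1813/15.34 = 0.01182 m/d
t = L/v_c = 268/0.01182 = 22680 d
   = 22680/365 = 62.1 yr

62.1 years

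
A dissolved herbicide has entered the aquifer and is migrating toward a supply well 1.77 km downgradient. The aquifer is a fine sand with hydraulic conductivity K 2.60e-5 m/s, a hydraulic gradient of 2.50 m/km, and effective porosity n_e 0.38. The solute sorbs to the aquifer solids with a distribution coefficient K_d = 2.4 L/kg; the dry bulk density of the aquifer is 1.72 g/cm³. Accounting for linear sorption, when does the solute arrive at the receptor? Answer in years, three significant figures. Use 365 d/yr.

K = 2.60e-5 m/s × 86400 s/d = 2.246 m/d
q = Ki = 2.246 × 0.0025 = 0.005616 m/d
Average linear velocity = 0.005616 / 0.38 = 0.01478 m/d
Retardation R = 1 + ρ_b·K_d/n = 1 + 1.72×2.4/0.38 = 11.86
Contaminant velocity v_c = v/R = 0.01478/11.86 = 0.001246 m/d
L = 1.77 km = 1770 m
t = L/v_c = 1770/0.001246 = 1.421e6 d
   = 1.421e6/365 = 3890 yr

3890 years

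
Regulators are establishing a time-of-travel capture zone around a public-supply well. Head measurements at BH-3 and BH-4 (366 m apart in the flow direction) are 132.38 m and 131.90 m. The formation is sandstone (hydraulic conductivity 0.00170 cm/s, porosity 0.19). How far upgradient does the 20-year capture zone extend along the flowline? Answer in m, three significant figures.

Hydraulic gradient i = (132.38 − 131.90) / 366 = 0.48 / 366 = 0.001311
K = 0.00170 cm/s × 864 = 1.469 m/d
Darcy flux q = K·i = 1.469 × 0.001311 = 0.001926 m/d
Average linear velocity = 0.001926 / 0.19 = 0.01014 m/d
T = 20 yr × 365 = 7300 d
L = v × T = 0.01014 × 7300 = 74.01 m

74.0 m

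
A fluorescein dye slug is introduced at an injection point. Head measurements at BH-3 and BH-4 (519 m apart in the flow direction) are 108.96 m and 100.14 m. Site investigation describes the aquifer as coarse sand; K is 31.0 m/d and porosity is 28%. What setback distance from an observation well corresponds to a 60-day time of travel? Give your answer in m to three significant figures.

113 m

Hydraulic gradient i = (108.96 − 100.14) / 519 = 8.82 / 519 = 0.01699
q = Ki = 31.0 × 0.01699 = 0.5268 m/d
Seepage velocity v = q / n = 0.5268 / 0.28 = 1.882 m/d
L = v × T = 1.882 × 60 = 112.9 m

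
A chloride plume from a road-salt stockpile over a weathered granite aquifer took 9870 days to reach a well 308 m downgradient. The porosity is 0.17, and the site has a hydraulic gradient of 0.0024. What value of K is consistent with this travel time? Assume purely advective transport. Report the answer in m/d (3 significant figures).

v = L / t = 308 / 9870 = 0.03121 m/d
K = v · n / i = 0.03121 × 0.17 / 0.0024 = 2.21 m/d

2.21 m/d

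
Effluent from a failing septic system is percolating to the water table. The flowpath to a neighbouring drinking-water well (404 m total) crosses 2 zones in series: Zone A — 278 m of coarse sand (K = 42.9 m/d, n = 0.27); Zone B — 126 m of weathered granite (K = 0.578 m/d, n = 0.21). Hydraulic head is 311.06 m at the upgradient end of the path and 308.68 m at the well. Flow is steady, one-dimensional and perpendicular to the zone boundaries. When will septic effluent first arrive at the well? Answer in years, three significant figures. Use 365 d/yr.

26.2 years

Total head drop ΔH = 311.06 − 308.68 = 2.38 m
Continuity: the same q passes through each zone, so ΔH = q·Σ(L_j/K_j) — the zones act as resistances in series.
Σ(L/K) = 278/42.9 + 126/0.578 = 6.480 + 218.0 = 224.5 d
q = ΔH / Σ(L/K) = 2.38 / 224.5 = 0.01060 m/d (same in every zone)
Zone A: v = q/n = 0.01060/0.27 = 0.03927 m/d → t_A = 278/0.03927 = 7079 d
Zone B: v = q/n = 0.01060/0.21 = 0.05049 m/d → t_B = 126/0.05049 = 2496 d
Total t = 7079 + 2496 = 9575 d
   = 9575 / 365 = 26.2 yr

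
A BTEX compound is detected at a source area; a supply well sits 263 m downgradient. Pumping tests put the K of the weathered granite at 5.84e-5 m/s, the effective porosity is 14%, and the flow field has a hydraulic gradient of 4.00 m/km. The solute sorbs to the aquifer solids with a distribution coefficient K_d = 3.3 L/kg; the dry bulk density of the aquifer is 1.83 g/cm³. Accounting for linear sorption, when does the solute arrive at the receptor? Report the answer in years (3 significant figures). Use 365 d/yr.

K = 5.84e-5 m/s × 86400 s/d = 5.046 m/d
q = Ki = 5.046 × 0.0040 = 0.02018 m/d
v_s = q/n_e = 0.02018/0.14 = 0.1442 m/d
Retardation R = 1 + ρ_b·K_d/n = 1 + 1.83×3.3/0.14 = 44.14
Contaminant velocity v_c = v/R = 0.1442/44.14 = 0.003266 m/d
t = L/v_c = 263/0.003266 = 80520 d
   = 80520/365 = 221 yr

221 years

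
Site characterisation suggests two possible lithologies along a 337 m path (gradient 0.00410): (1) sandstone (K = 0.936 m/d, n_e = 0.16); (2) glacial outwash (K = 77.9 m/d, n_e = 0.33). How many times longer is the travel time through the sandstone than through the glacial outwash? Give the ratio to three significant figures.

40.4

Unit 1 (sandstone): v = 0.936×0.0041/0.16 = 0.02399 m/d, t = 337/0.02399 = 14050 d
Unit 2 (glacial outwash): v = 77.9×0.0041/0.33 = 0.9678 m/d, t = 337/0.9678 = 348.2 d
t(sandstone) / t(glacial outwash) = 14050/348.2 = 40.4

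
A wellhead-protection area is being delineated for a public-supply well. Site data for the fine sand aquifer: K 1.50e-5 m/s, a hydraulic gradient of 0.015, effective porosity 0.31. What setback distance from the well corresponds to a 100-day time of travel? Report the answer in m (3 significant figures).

K = 1.50e-5 m/s × 86400 s/d = 1.296 m/d
Darcy flux q = K·i = 1.296 × 0.015 = 0.01944 m/d
v = Ki/n = 1.296·0.015/0.31 = 0.06271 m/d
L = v × T = 0.06271 × 100 = 6.271 m

6.27 m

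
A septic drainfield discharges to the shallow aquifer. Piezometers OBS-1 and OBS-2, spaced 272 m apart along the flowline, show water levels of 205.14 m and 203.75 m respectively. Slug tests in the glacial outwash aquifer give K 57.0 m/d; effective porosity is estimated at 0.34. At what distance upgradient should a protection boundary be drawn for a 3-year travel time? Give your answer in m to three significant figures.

938 m

Hydraulic gradient i = (205.14 − 203.75) / 272 = 1.39 / 272 = 0.005110
Darcy flux q = K·i = 57.0 × 0.005110 = 0.2913 m/d
Seepage velocity v = q / n = 0.2913 / 0.34 = 0.8567 m/d
T = 3 yr × 365 = 1095 d
L = v × T = 0.8567 × 1095 = 938.1 m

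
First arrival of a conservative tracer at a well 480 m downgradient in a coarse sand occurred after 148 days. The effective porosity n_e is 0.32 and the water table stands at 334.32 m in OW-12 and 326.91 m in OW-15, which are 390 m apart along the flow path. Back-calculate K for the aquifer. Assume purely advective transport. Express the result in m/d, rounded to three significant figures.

54.6 m/d

Hydraulic gradient i = (334.32 − 326.91) / 390 = 7.41 / 390 = 0.01900
v = L / t = 480 / 148 = 3.243 m/d
K = v · n / i = 3.243 × 0.32 / 0.01900 = 54.6 m/d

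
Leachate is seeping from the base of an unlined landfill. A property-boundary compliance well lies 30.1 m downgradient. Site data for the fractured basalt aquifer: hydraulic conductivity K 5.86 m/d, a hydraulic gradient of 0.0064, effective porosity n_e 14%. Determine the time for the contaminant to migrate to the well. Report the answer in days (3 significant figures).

112 days

Darcy flux q = K·i = 5.86 × 0.0064 = 0.03750 m/d
v_s = q/n_e = 0.03750/0.14 = 0.2679 m/d
t = L / v = 30.1 / 0.2679 = 112.4 d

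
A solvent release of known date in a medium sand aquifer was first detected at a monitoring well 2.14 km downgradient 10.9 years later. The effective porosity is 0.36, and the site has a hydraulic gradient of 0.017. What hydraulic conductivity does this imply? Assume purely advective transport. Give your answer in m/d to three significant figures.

t = 10.9 years = 3979 d
L = 2.14 km = 2140 m
v = L / t = 2140 / 3979 = 0.5379 m/d
K = v · n / i = 0.5379 × 0.36 / 0.017 = 11.4 m/d

11.4 m/d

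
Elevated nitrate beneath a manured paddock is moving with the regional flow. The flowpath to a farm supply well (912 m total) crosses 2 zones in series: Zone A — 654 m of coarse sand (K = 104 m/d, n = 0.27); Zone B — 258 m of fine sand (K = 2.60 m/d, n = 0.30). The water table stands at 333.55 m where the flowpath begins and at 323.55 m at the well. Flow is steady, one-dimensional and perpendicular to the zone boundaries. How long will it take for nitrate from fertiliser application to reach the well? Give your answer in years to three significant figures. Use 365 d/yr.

Total head drop ΔH = 333.55 − 323.55 = 10.00 m
Steady 1-D flow in series ⇒ the Darcy flux q is identical in every zone and the zone head losses add (resistances L/K in series).
Σ(L/K) = 654/104 + 258/2.60 = 6.288 + 99.23 = 105.5 d
q = ΔH / Σ(L/K) = 10.00 / 105.5 = 0.09477 m/d (same in every zone)
Zone A: v = q/n = 0.09477/0.27 = 0.3510 m/d → t_A = 654/0.3510 = 1863 d
Zone B: v = q/n = 0.09477/0.30 = 0.3159 m/d → t_B = 258/0.3159 = 816.7 d
Total t = 1863 + 816.7 = 2680 d
   = 2680 / 365 = 7.34 yr

7.34 years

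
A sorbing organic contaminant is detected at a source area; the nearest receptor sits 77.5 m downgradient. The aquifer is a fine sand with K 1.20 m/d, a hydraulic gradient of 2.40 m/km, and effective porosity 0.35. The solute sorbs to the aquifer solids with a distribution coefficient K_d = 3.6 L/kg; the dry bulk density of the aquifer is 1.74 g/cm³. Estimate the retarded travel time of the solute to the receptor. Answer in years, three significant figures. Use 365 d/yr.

Darcy flux q = K·i = 1.20 × 0.0024 = 0.002880 m/d
v_s = q/n_e = 0.002880/0.35 = 0.008229 m/d
Retardation R = 1 + ρ_b·K_d/n = 1 + 1.74×3.6/0.35 = 18.90
Contaminant velocity v_c = v/R = 0.008229/18.90 = 4.354e-4 m/d
t = L/v_c = 77.5/4.354e-4 = 178000 d
   = 178000/365 = 488 yr

488 years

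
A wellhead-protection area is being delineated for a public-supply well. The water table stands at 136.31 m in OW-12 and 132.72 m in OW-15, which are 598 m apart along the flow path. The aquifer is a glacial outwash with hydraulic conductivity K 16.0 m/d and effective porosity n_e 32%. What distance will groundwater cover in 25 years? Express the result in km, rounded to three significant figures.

2.74 km

Hydraulic gradient i = (136.31 − 132.72) / 598 = 3.59 / 598 = 0.006003
Specific discharge q = 16.0 × 0.006003 = 0.09605 m/d
Average linear velocity = 0.09605 / 0.32 = 0.3002 m/d
T = 25 yr × 365 = 9125 d
L = v × T = 0.3002 × 9125 = 2739 m
   = 2.74 km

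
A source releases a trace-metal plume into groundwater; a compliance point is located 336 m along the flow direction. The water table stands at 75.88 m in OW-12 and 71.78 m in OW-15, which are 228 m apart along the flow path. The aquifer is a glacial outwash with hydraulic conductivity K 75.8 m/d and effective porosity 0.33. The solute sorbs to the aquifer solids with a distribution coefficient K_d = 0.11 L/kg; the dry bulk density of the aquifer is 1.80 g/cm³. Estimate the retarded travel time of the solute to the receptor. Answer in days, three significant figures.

Hydraulic gradient i = (75.88 − 71.78) / 228 = 4.10 / 228 = 0.01798
Darcy flux q = K·i = 75.8 × 0.01798 = 1.363 m/d
Average linear velocity = 1.363 / 0.33 = 4.131 m/d
Retardation R = 1 + ρ_b·K_d/n = 1 + 1.80×0.11/0.33 = 1.600
Contaminant velocity v_c = v/R = 4.131/1.600 = 2.582 m/d
t = L/v_c = 336/2.582 = 130.2 d

130 days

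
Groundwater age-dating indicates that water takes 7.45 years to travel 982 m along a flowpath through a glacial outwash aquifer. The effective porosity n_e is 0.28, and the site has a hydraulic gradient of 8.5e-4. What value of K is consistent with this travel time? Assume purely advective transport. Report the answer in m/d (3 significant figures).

119 m/d

t = 7.45 years = 2719 d
v = L / t = 982 / 2719 = 0.3611 m/d
K = v · n / i = 0.3611 × 0.28 / 8.5e-4 = 119 m/d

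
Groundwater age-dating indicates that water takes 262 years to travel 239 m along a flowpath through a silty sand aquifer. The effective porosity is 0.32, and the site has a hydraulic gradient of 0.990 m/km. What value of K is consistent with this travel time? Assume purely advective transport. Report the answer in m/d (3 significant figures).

0.808 m/d

t = 262 years = 95630 d
v = L / t = 239 / 95630 = 0.002499 m/d
K = v · n / i = 0.002499 × 0.32 / 9.9e-4 = 0.808 m/d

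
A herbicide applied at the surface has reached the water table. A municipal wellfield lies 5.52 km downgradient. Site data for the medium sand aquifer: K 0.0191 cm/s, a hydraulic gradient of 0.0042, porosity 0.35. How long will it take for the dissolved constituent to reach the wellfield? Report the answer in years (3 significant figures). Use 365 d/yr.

76.4 years

K = 0.0191 cm/s × 864 = 16.50 m/d
Darcy flux q = K·i = 16.50 × 0.0042 = 0.06931 m/d
v = Ki/n = 16.50·0.0042/0.35 = 0.1980 m/d
L = 5.52 km = 5520 m
t = L / v = 5520 / 0.1980 = 27870 d
   = 27870 / 365 = 76.4 yr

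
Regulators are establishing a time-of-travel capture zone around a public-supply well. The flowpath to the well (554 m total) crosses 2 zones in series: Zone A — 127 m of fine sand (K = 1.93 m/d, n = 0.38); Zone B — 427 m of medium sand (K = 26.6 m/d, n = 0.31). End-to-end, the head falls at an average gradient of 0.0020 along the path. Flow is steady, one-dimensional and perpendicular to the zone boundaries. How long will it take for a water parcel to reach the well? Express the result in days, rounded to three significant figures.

Steady 1-D flow in series ⇒ the Darcy flux q is identical in every zone and the zone head losses add (resistances L/K in series).
Σ(L/K) = 127/1.93 + 427/26.6 = 65.80 + 16.05 = 81.86 d
K_eq = L_total / Σ(L/K) = 554 / 81.86 = 6.768 m/d
q = K_eq · i = 6.768 × 0.0020 = 0.01354 m/d (same in every zone)
Zone A: v = q/n = 0.01354/0.38 = 0.03562 m/d → t_A = 127/0.03562 = 3565 d
Zone B: v = q/n = 0.01354/0.31 = 0.04366 m/d → t_B = 427/0.04366 = 9779 d
Total t = 3565 + 9779 = 13340 d

13300 days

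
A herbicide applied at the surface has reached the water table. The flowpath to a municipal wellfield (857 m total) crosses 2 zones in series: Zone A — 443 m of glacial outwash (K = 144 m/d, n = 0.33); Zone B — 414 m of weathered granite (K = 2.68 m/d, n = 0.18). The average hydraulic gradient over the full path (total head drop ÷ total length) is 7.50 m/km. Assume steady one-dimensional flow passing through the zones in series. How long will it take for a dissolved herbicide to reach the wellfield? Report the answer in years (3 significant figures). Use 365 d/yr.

14.8 years

For zones in series the flux q is common to all zones; the equivalent conductivity is the harmonic (thickness-weighted) mean, K_eq = L_total / Σ(L_j/K_j).
Σ(L/K) = 443/144 + 414/2.68 = 3.076 + 154.5 = 157.6 d
K_eq = L_total / Σ(L/K) = 857 / 157.6 = 5.439 m/d
q = K_eq · i = 5.439 × 0.0075 = 0.04080 m/d (same in every zone)
Zone A: v = q/n = 0.04080/0.33 = 0.1236 m/d → t_A = 443/0.1236 = 3583 d
Zone B: v = q/n = 0.04080/0.18 = 0.2266 m/d → t_B = 414/0.2266 = 1827 d
Total t = 3583 + 1827 = 5410 d
   = 5410 / 365 = 14.8 yr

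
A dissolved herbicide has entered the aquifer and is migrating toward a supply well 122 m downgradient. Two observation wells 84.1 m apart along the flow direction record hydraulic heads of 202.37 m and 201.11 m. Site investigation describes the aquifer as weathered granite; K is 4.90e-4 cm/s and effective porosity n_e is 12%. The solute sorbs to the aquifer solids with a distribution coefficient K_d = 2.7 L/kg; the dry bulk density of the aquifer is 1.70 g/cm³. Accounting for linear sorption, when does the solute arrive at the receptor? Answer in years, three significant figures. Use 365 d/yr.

248 years

Hydraulic gradient i = (202.37 − 201.11) / 84.1 = 1.26 / 84.1 = 0.01498
K = 4.90e-4 cm/s × 864 = 0.4234 m/d
q = Ki = 0.4234 × 0.01498 = 0.006343 m/d
Average linear velocity = 0.006343 / 0.12 = 0.05286 m/d
Retardation R = 1 + ρ_b·K_d/n = 1 + 1.70×2.7/0.12 = 39.25
Contaminant velocity v_c = v/R = 0.05286/39.25 = 0.001347 m/d
t = L/v_c = 122/0.001347 = 90590 d
   = 90590/365 = 248 yr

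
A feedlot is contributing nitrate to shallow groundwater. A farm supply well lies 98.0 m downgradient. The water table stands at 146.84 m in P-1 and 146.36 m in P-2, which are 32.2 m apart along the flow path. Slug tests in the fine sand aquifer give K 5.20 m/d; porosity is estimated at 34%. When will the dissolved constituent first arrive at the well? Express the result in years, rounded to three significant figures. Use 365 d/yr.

Hydraulic gradient i = (146.84 − 146.36) / 32.2 = 0.48 / 32.2 = 0.01491
q = Ki = 5.20 × 0.01491 = 0.07752 m/d
v_s = q/n_e = 0.07752/0.34 = 0.2280 m/d
t = L / v = 98.0 / 0.2280 = 429.8 d
   = 429.8 / 365 = 1.18 yr

1.18 years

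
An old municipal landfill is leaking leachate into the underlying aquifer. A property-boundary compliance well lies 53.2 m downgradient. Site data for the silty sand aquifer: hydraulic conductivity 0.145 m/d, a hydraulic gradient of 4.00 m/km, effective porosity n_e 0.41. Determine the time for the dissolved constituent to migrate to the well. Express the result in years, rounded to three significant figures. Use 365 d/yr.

103 years

Specific discharge q = 0.145 × 0.0040 = 5.800e-4 m/d
Average linear velocity = 5.800e-4 / 0.41 = 0.001415 m/d
t = L / v = 53.2 / 0.001415 = 37610 d
   = 37610 / 365 = 103 yr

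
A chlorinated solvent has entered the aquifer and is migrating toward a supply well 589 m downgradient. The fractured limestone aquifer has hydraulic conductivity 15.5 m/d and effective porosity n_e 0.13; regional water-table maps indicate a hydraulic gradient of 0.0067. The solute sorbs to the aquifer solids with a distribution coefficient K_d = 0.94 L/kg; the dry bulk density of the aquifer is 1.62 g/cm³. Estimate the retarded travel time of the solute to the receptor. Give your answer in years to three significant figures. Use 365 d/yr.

Darcy flux q = K·i = 15.5 × 0.0067 = 0.1039 m/d
Seepage velocity v = q / n = 0.1039 / 0.13 = 0.7988 m/d
Retardation R = 1 + ρ_b·K_d/n = 1 + 1.62×0.94/0.13 = 12.71
Contaminant velocity v_c = v/R = 0.7988/12.71 = 0.06283 m/d
t = L/v_c = 589/0.06283 = 9374 d
   = 9374/365 = 25.7 yr

25.7 years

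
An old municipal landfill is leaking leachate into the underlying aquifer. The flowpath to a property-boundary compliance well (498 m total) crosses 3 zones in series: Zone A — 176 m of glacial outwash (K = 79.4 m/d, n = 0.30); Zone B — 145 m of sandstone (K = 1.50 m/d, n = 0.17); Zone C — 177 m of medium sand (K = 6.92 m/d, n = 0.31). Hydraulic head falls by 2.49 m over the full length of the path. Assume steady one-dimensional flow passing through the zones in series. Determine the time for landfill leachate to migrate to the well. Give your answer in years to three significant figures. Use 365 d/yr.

Continuity: the same q passes through each zone, so ΔH = q·Σ(L_j/K_j) — the zones act as resistances in series.
Σ(L/K) = 176/79.4 + 145/1.50 + 177/6.92 = 2.217 + 96.67 + 25.58 = 124.5 d
q = ΔH / Σ(L/K) = 2.49 / 124.5 = 0.02001 m/d (same in every zone)
Zone A: v = q/n = 0.02001/0.30 = 0.06669 m/d → t_A = 176/0.06669 = 2639 d
Zone B: v = q/n = 0.02001/0.17 = 0.1177 m/d → t_B = 145/0.1177 = 1232 d
Zone C: v = q/n = 0.02001/0.31 = 0.06454 m/d → t_C = 177/0.06454 = 2743 d
Total t = 2639 + 1232 + 2743 = 6614 d
   = 6614 / 365 = 18.1 yr

18.1 years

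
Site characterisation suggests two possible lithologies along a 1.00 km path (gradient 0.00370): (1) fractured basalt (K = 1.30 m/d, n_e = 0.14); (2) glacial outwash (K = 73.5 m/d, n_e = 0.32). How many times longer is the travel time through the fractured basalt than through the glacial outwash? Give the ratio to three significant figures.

24.7

Unit 1 (fractured basalt): v = 1.30×0.0037/0.14 = 0.03436 m/d, t = 1000/0.03436 = 29110 d
Unit 2 (glacial outwash): v = 73.5×0.0037/0.32 = 0.8498 m/d, t = 1000/0.8498 = 1177 d
t(fractured basalt) / t(glacial outwash) = 29110/1177 = 24.7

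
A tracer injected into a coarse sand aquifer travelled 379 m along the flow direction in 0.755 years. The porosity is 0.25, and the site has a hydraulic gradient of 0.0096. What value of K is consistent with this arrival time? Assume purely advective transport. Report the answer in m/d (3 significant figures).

35.8 m/d

t = 0.755 years = 275.6 d
v = L / t = 379 / 275.6 = 1.375 m/d
K = v · n / i = 1.375 × 0.25 / 0.0096 = 35.8 m/d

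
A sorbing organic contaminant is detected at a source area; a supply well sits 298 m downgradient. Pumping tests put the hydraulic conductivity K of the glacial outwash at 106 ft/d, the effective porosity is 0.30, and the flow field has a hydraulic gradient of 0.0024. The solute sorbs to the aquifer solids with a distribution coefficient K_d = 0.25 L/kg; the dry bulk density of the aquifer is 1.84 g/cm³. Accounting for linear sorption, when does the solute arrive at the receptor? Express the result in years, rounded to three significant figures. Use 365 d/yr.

8.00 years

K = 106 ft/d × 0.3048 = 32.31 m/d
Specific discharge q = 32.31 × 0.0024 = 0.07754 m/d
v_s = q/n_e = 0.07754/0.30 = 0.2585 m/d
Retardation R = 1 + ρ_b·K_d/n = 1 + 1.84×0.25/0.30 = 2.533
Contaminant velocity v_c = v/R = 0.2585/2.533 = 0.1020 m/d
t = L/v_c = 298/0.1020 = 2921 d
   = 2921/365 = 8.00 yr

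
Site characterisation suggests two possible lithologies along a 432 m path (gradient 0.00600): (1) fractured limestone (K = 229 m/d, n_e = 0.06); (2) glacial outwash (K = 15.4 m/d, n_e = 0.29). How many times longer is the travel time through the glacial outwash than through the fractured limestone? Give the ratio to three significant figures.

71.9

Unit 1 (fractured limestone): v = 229×0.0060/0.06 = 22.90 m/d, t = 432/22.90 = 18.86 d
Unit 2 (glacial outwash): v = 15.4×0.0060/0.29 = 0.3186 m/d, t = 432/0.3186 = 1356 d
t(glacial outwash) / t(fractured limestone) = 1356/18.86 = 71.9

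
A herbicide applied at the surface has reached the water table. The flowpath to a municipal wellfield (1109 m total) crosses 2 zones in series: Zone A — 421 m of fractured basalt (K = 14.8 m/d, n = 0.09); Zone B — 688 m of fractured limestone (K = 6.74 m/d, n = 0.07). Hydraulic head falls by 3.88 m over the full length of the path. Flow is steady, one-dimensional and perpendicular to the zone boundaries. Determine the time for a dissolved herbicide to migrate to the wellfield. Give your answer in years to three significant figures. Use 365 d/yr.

7.93 years

Steady 1-D flow in series ⇒ the Darcy flux q is identical in every zone and the zone head losses add (resistances L/K in series).
Σ(L/K) = 421/14.8 + 688/6.74 = 28.45 + 102.1 = 130.5 d
q = ΔH / Σ(L/K) = 3.88 / 130.5 = 0.02973 m/d (same in every zone)
Zone A: v = q/n = 0.02973/0.09 = 0.3303 m/d → t_A = 421/0.3303 = 1275 d
Zone B: v = q/n = 0.02973/0.07 = 0.4247 m/d → t_B = 688/0.4247 = 1620 d
Total t = 1275 + 1620 = 2895 d
   = 2895 / 365 = 7.93 yr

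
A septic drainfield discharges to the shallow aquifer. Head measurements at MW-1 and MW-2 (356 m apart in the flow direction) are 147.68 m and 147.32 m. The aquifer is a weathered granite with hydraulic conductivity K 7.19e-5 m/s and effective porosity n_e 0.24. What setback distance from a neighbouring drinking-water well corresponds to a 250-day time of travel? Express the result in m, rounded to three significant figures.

Hydraulic gradient i = (147.68 − 147.32) / 356 = 0.36 / 356 = 0.001011
K = 7.19e-5 m/s × 86400 s/d = 6.212 m/d
Specific discharge q = 6.212 × 0.001011 = 0.006282 m/d
Seepage velocity v = q / n = 0.006282 / 0.24 = 0.02617 m/d
L = v × T = 0.02617 × 250 = 6.544 m

6.54 m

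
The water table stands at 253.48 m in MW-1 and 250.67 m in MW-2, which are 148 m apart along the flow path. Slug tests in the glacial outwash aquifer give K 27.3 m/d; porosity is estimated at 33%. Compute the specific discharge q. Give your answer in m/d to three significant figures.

0.518 m/d

Hydraulic gradient i = (253.48 − 250.67) / 148 = 2.81 / 148 = 0.01899
Specific discharge q = 27.3 × 0.01899 = 0.5183 m/d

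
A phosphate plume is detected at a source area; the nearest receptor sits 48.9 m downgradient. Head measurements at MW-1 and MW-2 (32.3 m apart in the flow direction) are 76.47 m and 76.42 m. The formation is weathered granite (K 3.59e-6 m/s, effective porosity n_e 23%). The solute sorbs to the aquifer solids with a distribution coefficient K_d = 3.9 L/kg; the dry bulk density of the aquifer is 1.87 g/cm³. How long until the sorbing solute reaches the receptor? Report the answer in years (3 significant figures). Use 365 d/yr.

2100 years

Hydraulic gradient i = (76.47 − 76.42) / 32.3 = 0.05 / 32.3 = 0.001548
K = 3.59e-6 m/s × 86400 s/d = 0.3102 m/d
Darcy flux q = K·i = 0.3102 × 0.001548 = 4.801e-4 m/d
Seepage velocity v = q / n = 4.801e-4 / 0.23 = 0.002088 m/d
Retardation R = 1 + ρ_b·K_d/n = 1 + 1.87×3.9/0.23 = 32.71
Contaminant velocity v_c = v/R = 0.002088/32.71 = 6.382e-5 m/d
t = L/v_c = 48.9/6.382e-5 = 766200 d
   = 766200/365 = 2100 yr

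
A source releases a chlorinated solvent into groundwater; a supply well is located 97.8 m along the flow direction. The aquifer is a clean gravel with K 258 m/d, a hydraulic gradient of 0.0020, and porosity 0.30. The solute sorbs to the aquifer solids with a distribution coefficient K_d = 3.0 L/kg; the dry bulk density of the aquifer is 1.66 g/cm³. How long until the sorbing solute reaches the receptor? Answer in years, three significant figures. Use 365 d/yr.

2.74 years

Darcy flux q = K·i = 258 × 0.0020 = 0.5160 m/d
v_s = q/n_e = 0.5160/0.30 = 1.720 m/d
Retardation R = 1 + ρ_b·K_d/n = 1 + 1.66×3.0/0.30 = 17.60
Contaminant velocity v_c = v/R = 1.720/17.60 = 0.09773 m/d
t = L/v_c = 97.8/0.09773 = 1001 d
   = 1001/365 = 2.74 yr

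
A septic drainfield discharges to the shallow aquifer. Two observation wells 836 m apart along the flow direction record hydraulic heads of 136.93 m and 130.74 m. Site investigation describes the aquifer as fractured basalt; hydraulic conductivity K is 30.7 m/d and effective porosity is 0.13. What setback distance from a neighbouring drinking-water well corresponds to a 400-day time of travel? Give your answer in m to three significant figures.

699 m

Hydraulic gradient i = (136.93 − 130.74) / 836 = 6.19 / 836 = 0.007404
Specific discharge q = 30.7 × 0.007404 = 0.2273 m/d
Average linear velocity = 0.2273 / 0.13 = 1.749 m/d
L = v × T = 1.749 × 400 = 699.4 m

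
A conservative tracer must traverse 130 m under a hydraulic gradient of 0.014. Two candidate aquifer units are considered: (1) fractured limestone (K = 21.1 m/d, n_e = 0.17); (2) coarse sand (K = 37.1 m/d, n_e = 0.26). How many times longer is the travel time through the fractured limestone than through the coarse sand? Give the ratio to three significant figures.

Unit 1 (fractured limestone): v = 21.1×0.014/0.17 = 1.738 m/d, t = 130/1.738 = 74.81 d
Unit 2 (coarse sand): v = 37.1×0.014/0.26 = 1.998 m/d, t = 130/1.998 = 65.08 d
t(fractured limestone) / t(coarse sand) = 74.81/65.08 = 1.15

1.15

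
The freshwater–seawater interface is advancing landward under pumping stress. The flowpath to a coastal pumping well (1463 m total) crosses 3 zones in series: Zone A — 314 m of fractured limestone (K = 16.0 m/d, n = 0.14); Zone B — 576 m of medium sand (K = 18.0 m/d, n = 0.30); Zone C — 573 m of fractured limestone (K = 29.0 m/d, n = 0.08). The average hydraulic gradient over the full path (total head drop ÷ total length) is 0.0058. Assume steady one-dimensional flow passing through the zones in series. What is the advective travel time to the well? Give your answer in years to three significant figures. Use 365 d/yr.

For zones in series the flux q is common to all zones; the equivalent conductivity is the harmonic (thickness-weighted) mean, K_eq = L_total / Σ(L_j/K_j).
Σ(L/K) = 314/16.0 + 576/18.0 + 573/29.0 = 19.63 + 32.00 + 19.76 = 71.38 d
K_eq = L_total / Σ(L/K) = 1463 / 71.38 = 20.49 m/d
q = K_eq · i = 20.49 × 0.0058 = 0.1189 m/d (same in every zone)
Zone A: v = q/n = 0.1189/0.14 = 0.8491 m/d → t_A = 314/0.8491 = 369.8 d
Zone B: v = q/n = 0.1189/0.30 = 0.3962 m/d → t_B = 576/0.3962 = 1454 d
Zone C: v = q/n = 0.1189/0.08 = 1.486 m/d → t_C = 573/1.486 = 385.6 d
Total t = 369.8 + 1454 + 385.6 = 2209 d
   = 2209 / 365 = 6.05 yr

6.05 years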